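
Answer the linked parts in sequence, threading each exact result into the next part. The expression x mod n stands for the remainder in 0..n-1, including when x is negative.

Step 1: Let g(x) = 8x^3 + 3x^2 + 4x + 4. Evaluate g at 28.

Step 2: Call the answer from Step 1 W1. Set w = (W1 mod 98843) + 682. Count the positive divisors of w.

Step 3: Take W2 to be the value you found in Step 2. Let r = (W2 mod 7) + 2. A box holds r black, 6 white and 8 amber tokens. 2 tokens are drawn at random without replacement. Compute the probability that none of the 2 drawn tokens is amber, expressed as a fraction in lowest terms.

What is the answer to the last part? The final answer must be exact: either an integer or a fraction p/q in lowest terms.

Step 1: 8*(28)^3 + 3*(28)^2 + 4*(28)^1 + 4 = (175616) + (2352) + (112) + (4) = 178084; answer 178084
Step 2: W1 = 178084; w = 79923; 79923 = 3 * 26641; number of divisors = (1+1) * (1+1) = 4; answer 4
Step 3: W2 = 4; r = 6; total draws C(20,2) = 190; favorable C(12,2) = 66; P = 33/95; answer 33/95

33/95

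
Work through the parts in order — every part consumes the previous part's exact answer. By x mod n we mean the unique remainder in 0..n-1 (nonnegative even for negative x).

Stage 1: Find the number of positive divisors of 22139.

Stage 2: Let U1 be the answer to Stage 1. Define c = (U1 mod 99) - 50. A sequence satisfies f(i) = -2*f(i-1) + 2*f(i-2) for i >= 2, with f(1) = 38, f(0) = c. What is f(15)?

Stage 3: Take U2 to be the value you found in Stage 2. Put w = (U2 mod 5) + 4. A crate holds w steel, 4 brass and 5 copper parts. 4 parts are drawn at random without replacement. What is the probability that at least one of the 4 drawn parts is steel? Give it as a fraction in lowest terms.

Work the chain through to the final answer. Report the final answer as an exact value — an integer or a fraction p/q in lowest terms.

Stage 1: 22139 = 13^2 * 131; number of divisors = (2+1) * (1+1) = 6; answer 6
Stage 2: U1 = 6; c = -44; f(2) = -2*(38) + 2*(-44) = -164; iterating: f(2)=-164, f(3)=404, f(4)=-1136, f(5)=3080, f(6)=-8432, f(7)=23024, f(8)=-62912, f(9)=171872, f(10)=-469568, f(11)=1282880, f(12)=-3504896, f(13)=9575552, f(14)=-26160896, f(15)=71472896; answer 71472896
Stage 3: U2 = 71472896; w = 5; total draws C(14,4) = 1001; complement C(9,4) = 126; favorable 1001 - 126 = 875; P = 125/143; answer 125/143

125/143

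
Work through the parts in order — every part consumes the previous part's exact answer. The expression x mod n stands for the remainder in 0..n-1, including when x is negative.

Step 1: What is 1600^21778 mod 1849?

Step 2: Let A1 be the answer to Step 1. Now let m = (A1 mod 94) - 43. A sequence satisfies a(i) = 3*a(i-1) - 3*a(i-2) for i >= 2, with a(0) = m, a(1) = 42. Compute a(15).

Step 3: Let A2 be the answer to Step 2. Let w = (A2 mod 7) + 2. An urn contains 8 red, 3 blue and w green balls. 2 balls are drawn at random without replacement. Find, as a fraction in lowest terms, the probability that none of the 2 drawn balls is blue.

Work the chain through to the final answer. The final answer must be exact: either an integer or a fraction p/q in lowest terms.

Step 1: squarings mod 1849: 1600^1=1600, 1600^2=984, 1600^4=1229, 1600^8=1657, 1600^16=1733, 1600^32=513, 1600^64=611, 1600^128=1672, 1600^256=1745, 1600^512=1571, 1600^1024=1475, 1600^2048=1201, 1600^4096=181, 1600^8192=1328, 1600^16384=1487; 1600^21778 = 1600^2 * 1600^16 * 1600^256 * 1600^1024 * 1600^4096 * 1600^16384 = 568 (mod 1849); answer 568
Step 2: A1 = 568; m = -39; a(2) = 3*(42) - 3*(-39) = 243; iterating: a(2)=243, a(3)=603, a(4)=1080, a(5)=1431, a(6)=1053, a(7)=-1134, a(8)=-6561, a(9)=-16281, a(10)=-29160, a(11)=-38637, a(12)=-28431, a(13)=30618, a(14)=177147, a(15)=439587; answer 439587
Step 3: A2 = 439587; w = 3; total draws C(14,2) = 91; favorable C(11,2) = 55; P = 55/91; answer 55/91

55/91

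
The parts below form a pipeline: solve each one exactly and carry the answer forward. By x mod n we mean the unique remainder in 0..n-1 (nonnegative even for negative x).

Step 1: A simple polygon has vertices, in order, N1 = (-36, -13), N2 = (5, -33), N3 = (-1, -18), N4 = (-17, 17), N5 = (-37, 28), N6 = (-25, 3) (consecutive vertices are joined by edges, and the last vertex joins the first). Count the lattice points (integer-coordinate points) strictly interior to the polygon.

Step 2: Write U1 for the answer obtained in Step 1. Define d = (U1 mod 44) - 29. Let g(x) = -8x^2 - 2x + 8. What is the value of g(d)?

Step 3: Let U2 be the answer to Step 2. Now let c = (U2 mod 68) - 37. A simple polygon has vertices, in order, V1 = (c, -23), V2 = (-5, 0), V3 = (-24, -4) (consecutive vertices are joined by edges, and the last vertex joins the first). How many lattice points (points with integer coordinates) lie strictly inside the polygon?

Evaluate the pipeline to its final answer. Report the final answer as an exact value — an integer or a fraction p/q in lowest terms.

270

Step 1: cross terms: (-36*-33 - 5*-13)=1253, (5*-18 - -1*-33)=-123, (-1*17 - -17*-18)=-323, (-17*28 - -37*17)=153, (-37*3 - -25*28)=589, (-25*-13 - -36*3)=433; twice the area = |1982| = 1982; area = 991; boundary points = 1 + 3 + 1 + 1 + 1 + 1 = 8; strictly interior points = area - boundary/2 + 1 = 988; answer 988
Step 2: U1 = 988; d = -9; -8*(-9)^2 - 2*(-9)^1 + 8 = (-648) + (18) + (8) = -622; answer -622
Step 3: U2 = -622; c = 21; cross terms: (21*0 - -5*-23)=-115, (-5*-4 - -24*0)=20, (-24*-23 - 21*-4)=636; twice the area = |541| = 541; area = 541/2; boundary points = 1 + 1 + 1 = 3; strictly interior points = area - boundary/2 + 1 = 270; answer 270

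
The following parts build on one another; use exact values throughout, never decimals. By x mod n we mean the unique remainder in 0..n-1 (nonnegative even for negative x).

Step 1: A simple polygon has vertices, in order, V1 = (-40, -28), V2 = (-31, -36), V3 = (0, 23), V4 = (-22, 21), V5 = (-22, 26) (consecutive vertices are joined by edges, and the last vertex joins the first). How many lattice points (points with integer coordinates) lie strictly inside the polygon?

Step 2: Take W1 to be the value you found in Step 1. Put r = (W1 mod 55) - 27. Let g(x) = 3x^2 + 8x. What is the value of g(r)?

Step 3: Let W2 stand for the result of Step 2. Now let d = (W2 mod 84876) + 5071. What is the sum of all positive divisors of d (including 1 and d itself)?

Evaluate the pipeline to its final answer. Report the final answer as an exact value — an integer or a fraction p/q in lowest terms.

9006

Step 1: cross terms: (-40*-36 - -31*-28)=572, (-31*23 - 0*-36)=-713, (0*21 - -22*23)=506, (-22*26 - -22*21)=-110, (-22*-28 - -40*26)=1656; twice the area = |1911| = 1911; area = 1911/2; boundary points = 1 + 1 + 2 + 5 + 18 = 27; strictly interior points = area - boundary/2 + 1 = 943; answer 943
Step 2: W1 = 943; r = -19; 3*(-19)^2 + 8*(-19)^1 = (1083) + (-152) = 931; answer 931
Step 3: W2 = 931; d = 6002; 6002 = 2 * 3001; sigma = (1 + 2) * (1 + 3001) = 3 * 3002 = 9006; answer 9006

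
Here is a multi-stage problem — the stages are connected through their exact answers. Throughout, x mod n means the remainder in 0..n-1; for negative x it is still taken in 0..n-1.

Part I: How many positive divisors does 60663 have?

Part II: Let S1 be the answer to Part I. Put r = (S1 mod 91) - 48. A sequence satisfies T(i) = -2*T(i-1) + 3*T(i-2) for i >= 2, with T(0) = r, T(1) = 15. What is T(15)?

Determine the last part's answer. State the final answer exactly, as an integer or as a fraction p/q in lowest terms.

Part I: 60663 = 3 * 73 * 277; number of divisors = (1+1) * (1+1) * (1+1) = 8; answer 8
Part II: S1 = 8; r = -40; T(2) = -2*(15) + 3*(-40) = -150; iterating: T(2)=-150, T(3)=345, T(4)=-1140, T(5)=3315, T(6)=-10050, T(7)=30045, T(8)=-90240, T(9)=270615, T(10)=-811950, T(11)=2435745, T(12)=-7307340, T(13)=21921915, T(14)=-65765850, T(15)=197297445; answer 197297445

197297445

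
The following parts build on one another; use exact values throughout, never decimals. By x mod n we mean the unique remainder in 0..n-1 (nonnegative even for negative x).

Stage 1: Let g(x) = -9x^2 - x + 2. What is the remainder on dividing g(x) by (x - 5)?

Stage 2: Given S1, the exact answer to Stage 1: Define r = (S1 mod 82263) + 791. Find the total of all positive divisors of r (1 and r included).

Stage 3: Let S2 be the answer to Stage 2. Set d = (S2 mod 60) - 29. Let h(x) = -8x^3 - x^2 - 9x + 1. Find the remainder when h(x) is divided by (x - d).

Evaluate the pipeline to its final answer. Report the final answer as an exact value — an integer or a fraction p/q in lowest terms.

-17861

Stage 1: remainder = value at the root: -9*(5)^2 - 1*(5)^1 + 2 = (-225) + (-5) + (2) = -228; answer -228
Stage 2: S1 = -228; r = 82826; 82826 = 2 * 41413; sigma = (1 + 2) * (1 + 41413) = 3 * 41414 = 124242; answer 124242
Stage 3: S2 = 124242; d = 13; remainder = value at the root: -8*(13)^3 - 1*(13)^2 - 9*(13)^1 + 1 = (-17576) + (-169) + (-117) + (1) = -17861; answer -17861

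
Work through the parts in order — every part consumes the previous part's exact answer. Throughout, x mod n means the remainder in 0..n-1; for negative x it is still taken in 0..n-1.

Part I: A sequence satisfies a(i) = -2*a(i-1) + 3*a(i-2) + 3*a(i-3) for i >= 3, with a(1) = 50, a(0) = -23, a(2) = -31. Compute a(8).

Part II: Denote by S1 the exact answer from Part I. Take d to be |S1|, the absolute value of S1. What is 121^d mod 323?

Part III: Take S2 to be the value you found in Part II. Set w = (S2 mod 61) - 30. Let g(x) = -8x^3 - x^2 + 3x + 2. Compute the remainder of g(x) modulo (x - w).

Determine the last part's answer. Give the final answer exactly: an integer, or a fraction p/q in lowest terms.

Part I: a(3) = -2*(-31) + 3*(50) + 3*(-23) = 143; iterating: a(3)=143, a(4)=-229, a(5)=794, a(6)=-1846, a(7)=5387, a(8)=-13930; answer -13930
Part II: S1 = -13930; d = 13930; squarings mod 323: 121^1=121, 121^2=106, 121^4=254, 121^8=239, 121^16=273, 121^32=239, 121^64=273, 121^128=239, 121^256=273, 121^512=239, 121^1024=273, 121^2048=239, 121^4096=273, 121^8192=239; 121^13930 = 121^2 * 121^8 * 121^32 * 121^64 * 121^512 * 121^1024 * 121^4096 * 121^8192 = 140 (mod 323); answer 140
Part III: S2 = 140; w = -12; remainder = value at the root: -8*(-12)^3 - 1*(-12)^2 + 3*(-12)^1 + 2 = (13824) + (-144) + (-36) + (2) = 13646; answer 13646

13646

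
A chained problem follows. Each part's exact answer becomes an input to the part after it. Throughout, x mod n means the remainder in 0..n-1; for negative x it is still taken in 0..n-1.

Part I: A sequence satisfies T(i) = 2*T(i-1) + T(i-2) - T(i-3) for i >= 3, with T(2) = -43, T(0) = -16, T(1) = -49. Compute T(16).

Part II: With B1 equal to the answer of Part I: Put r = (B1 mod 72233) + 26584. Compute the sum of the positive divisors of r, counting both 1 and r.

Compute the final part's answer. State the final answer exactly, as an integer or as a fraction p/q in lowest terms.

152520

Part I: T(3) = 2*(-43) + 1*(-49) - 1*(-16) = -119; iterating: T(3)=-119, T(4)=-232, T(5)=-540, T(6)=-1193, T(7)=-2694, T(8)=-6041, T(9)=-13583, T(10)=-30513, T(11)=-68568, T(12)=-154066, T(13)=-346187, T(14)=-777872, T(15)=-1747865, T(16)=-3927415; answer -3927415
Part II: B1 = -3927415; r = 71984; 71984 = 2^4 * 11 * 409; sigma = (1 + 2 + 4 + 8 + 16) * (1 + 11) * (1 + 409) = 31 * 12 * 410 = 152520; answer 152520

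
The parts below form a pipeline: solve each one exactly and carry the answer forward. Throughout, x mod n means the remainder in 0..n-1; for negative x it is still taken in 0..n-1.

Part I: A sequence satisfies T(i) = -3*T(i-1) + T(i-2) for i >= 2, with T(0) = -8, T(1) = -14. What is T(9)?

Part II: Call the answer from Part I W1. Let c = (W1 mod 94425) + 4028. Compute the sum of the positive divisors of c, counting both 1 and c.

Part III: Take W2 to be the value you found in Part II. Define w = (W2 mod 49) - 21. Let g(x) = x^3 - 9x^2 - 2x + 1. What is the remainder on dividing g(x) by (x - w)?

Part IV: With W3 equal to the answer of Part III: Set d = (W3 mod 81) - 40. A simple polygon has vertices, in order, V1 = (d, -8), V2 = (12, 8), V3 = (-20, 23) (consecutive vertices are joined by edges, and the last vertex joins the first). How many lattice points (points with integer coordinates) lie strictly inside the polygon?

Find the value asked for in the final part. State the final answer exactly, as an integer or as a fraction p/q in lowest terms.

Part I: T(2) = -3*(-14) + 1*(-8) = 34; iterating: T(2)=34, T(3)=-116, T(4)=382, T(5)=-1262, T(6)=4168, T(7)=-13766, T(8)=45466, T(9)=-150164; answer -150164
Part II: W1 = -150164; c = 42714; 42714 = 2 * 3^3 * 7 * 113; sigma = (1 + 2) * (1 + 3 + 9 + 27) * (1 + 7) * (1 + 113) = 3 * 40 * 8 * 114 = 109440; answer 109440
Part III: W2 = 109440; w = 2; remainder = value at the root: 1*(2)^3 - 9*(2)^2 - 2*(2)^1 + 1 = (8) + (-36) + (-4) + (1) = -31; answer -31
Part IV: W3 = -31; d = 10; cross terms: (10*8 - 12*-8)=176, (12*23 - -20*8)=436, (-20*-8 - 10*23)=-70; twice the area = |542| = 542; area = 271; boundary points = 2 + 1 + 1 = 4; strictly interior points = area - boundary/2 + 1 = 270; answer 270

270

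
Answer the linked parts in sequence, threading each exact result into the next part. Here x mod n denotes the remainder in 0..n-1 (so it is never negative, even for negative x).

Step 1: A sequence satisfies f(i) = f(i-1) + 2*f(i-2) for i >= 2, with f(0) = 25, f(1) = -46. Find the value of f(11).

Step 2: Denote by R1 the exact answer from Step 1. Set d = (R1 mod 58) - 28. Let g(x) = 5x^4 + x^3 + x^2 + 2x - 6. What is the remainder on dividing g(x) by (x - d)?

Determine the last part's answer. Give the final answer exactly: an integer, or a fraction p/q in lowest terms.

102066

Step 1: f(2) = 1*(-46) + 2*(25) = 4; iterating: f(2)=4, f(3)=-88, f(4)=-80, f(5)=-256, f(6)=-416, f(7)=-928, f(8)=-1760, f(9)=-3616, f(10)=-7136, f(11)=-14368; answer -14368
Step 2: R1 = -14368; d = -12; remainder = value at the root: 5*(-12)^4 + 1*(-12)^3 + 1*(-12)^2 + 2*(-12)^1 - 6 = (103680) + (-1728) + (144) + (-24) + (-6) = 102066; answer 102066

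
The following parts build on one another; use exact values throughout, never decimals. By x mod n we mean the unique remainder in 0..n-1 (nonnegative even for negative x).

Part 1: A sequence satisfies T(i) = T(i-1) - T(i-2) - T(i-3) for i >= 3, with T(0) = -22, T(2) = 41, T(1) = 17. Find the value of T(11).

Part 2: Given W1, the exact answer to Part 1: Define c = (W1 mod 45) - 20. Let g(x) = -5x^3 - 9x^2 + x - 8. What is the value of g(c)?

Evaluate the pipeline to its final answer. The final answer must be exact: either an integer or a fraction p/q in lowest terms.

Part 1: T(3) = 1*(41) - 1*(17) - 1*(-22) = 46; iterating: T(3)=46, T(4)=-12, T(5)=-99, T(6)=-133, T(7)=-22, T(8)=210, T(9)=365, T(10)=177, T(11)=-398; answer -398
Part 2: W1 = -398; c = -13; -5*(-13)^3 - 9*(-13)^2 + 1*(-13)^1 - 8 = (10985) + (-1521) + (-13) + (-8) = 9443; answer 9443

9443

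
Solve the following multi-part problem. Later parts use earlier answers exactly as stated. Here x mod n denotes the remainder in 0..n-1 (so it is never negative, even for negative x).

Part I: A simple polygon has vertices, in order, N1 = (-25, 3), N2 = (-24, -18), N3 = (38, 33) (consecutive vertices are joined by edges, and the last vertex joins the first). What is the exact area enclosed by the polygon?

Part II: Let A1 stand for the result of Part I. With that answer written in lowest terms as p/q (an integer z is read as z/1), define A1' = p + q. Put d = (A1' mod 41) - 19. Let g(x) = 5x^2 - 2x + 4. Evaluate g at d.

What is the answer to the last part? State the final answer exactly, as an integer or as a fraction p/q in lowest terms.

1483

Part I: cross terms: (-25*-18 - -24*3)=522, (-24*33 - 38*-18)=-108, (38*3 - -25*33)=939; twice the area = |1353| = 1353; area = 1353/2; answer 1353/2
Part II: A1 = 1353/2; threaded value p + q = 1355; d = -17; 5*(-17)^2 - 2*(-17)^1 + 4 = (1445) + (34) + (4) = 1483; answer 1483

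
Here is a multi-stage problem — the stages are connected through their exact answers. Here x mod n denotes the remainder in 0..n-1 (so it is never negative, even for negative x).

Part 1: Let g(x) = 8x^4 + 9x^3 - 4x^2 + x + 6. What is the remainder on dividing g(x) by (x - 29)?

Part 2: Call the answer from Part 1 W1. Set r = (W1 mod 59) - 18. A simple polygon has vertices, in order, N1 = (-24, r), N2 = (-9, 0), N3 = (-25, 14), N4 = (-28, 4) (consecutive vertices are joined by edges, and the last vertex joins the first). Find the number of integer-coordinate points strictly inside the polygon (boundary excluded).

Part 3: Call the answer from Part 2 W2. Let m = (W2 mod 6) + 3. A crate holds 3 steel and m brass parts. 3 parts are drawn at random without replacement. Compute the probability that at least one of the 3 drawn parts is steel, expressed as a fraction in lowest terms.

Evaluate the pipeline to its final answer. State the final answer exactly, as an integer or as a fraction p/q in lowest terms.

Part 1: remainder = value at the root: 8*(29)^4 + 9*(29)^3 - 4*(29)^2 + 1*(29)^1 + 6 = (5658248) + (219501) + (-3364) + (29) + (6) = 5874420; answer 5874420
Part 2: W1 = 5874420; r = 8; cross terms: (-24*0 - -9*8)=72, (-9*14 - -25*0)=-126, (-25*4 - -28*14)=292, (-28*8 - -24*4)=-128; twice the area = |110| = 110; area = 55; boundary points = 1 + 2 + 1 + 4 = 8; strictly interior points = area - boundary/2 + 1 = 52; answer 52
Part 3: W2 = 52; m = 7; total draws C(10,3) = 120; complement C(7,3) = 35; favorable 120 - 35 = 85; P = 17/24; answer 17/24

17/24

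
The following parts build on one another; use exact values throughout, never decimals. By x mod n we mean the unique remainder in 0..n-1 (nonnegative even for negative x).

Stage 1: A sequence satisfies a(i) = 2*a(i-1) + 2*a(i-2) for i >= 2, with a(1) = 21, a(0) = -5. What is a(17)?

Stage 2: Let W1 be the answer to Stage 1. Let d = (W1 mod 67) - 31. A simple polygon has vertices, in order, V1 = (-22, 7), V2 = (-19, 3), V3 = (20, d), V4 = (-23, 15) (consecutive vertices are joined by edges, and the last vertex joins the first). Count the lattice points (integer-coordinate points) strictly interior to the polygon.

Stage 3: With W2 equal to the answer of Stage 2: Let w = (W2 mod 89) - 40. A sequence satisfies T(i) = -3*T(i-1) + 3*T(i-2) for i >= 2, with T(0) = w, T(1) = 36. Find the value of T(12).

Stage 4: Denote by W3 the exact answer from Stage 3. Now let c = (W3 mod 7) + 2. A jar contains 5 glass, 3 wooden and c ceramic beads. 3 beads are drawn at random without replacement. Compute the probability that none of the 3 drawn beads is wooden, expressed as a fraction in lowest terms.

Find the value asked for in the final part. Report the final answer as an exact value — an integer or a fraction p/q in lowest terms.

Stage 1: a(2) = 2*(21) + 2*(-5) = 32; iterating: a(2)=32, a(3)=106, a(4)=276, a(5)=764, a(6)=2080, a(7)=5688, a(8)=15536, a(9)=42448, a(10)=115968, a(11)=316832, a(12)=865600, a(13)=2364864, a(14)=6460928, a(15)=17651584, a(16)=48225024, a(17)=131753216; answer 131753216
Stage 2: W1 = 131753216; d = 30; cross terms: (-22*3 - -19*7)=67, (-19*30 - 20*3)=-630, (20*15 - -23*30)=990, (-23*7 - -22*15)=169; twice the area = |596| = 596; area = 298; boundary points = 1 + 3 + 1 + 1 = 6; strictly interior points = area - boundary/2 + 1 = 296; answer 296
Stage 3: W2 = 296; w = -11; T(2) = -3*(36) + 3*(-11) = -141; iterating: T(2)=-141, T(3)=531, T(4)=-2016, T(5)=7641, T(6)=-28971, T(7)=109836, T(8)=-416421, T(9)=1578771, T(10)=-5985576, T(11)=22693041, T(12)=-86035851; answer -86035851
Stage 4: W3 = -86035851; c = 3; total draws C(11,3) = 165; favorable C(8,3) = 56; P = 56/165; answer 56/165

56/165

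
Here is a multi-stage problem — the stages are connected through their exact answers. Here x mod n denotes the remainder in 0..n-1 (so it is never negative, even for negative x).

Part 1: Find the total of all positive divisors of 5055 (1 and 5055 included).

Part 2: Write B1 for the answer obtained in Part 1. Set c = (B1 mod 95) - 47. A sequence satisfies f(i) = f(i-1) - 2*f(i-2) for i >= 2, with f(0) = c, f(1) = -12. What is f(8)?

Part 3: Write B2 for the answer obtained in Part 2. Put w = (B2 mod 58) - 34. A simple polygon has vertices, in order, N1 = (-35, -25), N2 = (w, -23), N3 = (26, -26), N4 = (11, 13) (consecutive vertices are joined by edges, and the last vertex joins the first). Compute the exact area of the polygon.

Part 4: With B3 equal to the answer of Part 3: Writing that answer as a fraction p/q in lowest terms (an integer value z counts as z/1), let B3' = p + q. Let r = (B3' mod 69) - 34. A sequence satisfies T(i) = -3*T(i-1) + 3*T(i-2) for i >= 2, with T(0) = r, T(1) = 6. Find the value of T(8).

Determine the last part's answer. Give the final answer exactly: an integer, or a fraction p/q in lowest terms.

-63261

Part 1: 5055 = 3 * 5 * 337; sigma = (1 + 3) * (1 + 5) * (1 + 337) = 4 * 6 * 338 = 8112; answer 8112
Part 2: B1 = 8112; c = -10; f(2) = 1*(-12) - 2*(-10) = 8; iterating: f(2)=8, f(3)=32, f(4)=16, f(5)=-48, f(6)=-80, f(7)=16, f(8)=176; answer 176
Part 3: B2 = 176; w = -32; cross terms: (-35*-23 - -32*-25)=5, (-32*-26 - 26*-23)=1430, (26*13 - 11*-26)=624, (11*-25 - -35*13)=180; twice the area = |2239| = 2239; area = 2239/2; answer 2239/2
Part 4: B3 = 2239/2; threaded value p + q = 2241; r = -1; T(2) = -3*(6) + 3*(-1) = -21; iterating: T(2)=-21, T(3)=81, T(4)=-306, T(5)=1161, T(6)=-4401, T(7)=16686, T(8)=-63261; answer -63261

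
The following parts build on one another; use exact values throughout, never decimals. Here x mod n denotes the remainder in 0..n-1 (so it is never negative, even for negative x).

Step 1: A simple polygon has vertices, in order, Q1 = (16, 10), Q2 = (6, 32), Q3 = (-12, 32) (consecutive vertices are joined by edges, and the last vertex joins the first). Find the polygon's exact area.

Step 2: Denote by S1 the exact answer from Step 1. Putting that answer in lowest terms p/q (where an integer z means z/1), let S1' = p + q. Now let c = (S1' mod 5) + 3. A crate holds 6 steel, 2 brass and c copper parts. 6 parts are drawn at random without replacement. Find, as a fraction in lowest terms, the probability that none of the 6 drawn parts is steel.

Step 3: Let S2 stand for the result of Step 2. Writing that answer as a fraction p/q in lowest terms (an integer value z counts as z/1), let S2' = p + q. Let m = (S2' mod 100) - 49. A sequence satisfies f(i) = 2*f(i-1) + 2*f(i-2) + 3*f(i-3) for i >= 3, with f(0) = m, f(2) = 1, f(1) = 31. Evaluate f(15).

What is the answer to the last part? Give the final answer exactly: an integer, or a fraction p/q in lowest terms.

11037598

Step 1: cross terms: (16*32 - 6*10)=452, (6*32 - -12*32)=576, (-12*10 - 16*32)=-632; twice the area = |396| = 396; area = 198; answer 198
Step 2: S1 = 198; threaded value p + q = 199; c = 7; total draws C(15,6) = 5005; favorable C(9,6) = 84; P = 12/715; answer 12/715
Step 3: S2 = 12/715; threaded value p + q = 727; m = -22; f(3) = 2*(1) + 2*(31) + 3*(-22) = -2; iterating: f(3)=-2, f(4)=91, f(5)=181, f(6)=538, f(7)=1711, f(8)=5041, f(9)=15118, f(10)=45451, f(11)=136261, f(12)=408778, f(13)=1226431, f(14)=3679201, f(15)=11037598; answer 11037598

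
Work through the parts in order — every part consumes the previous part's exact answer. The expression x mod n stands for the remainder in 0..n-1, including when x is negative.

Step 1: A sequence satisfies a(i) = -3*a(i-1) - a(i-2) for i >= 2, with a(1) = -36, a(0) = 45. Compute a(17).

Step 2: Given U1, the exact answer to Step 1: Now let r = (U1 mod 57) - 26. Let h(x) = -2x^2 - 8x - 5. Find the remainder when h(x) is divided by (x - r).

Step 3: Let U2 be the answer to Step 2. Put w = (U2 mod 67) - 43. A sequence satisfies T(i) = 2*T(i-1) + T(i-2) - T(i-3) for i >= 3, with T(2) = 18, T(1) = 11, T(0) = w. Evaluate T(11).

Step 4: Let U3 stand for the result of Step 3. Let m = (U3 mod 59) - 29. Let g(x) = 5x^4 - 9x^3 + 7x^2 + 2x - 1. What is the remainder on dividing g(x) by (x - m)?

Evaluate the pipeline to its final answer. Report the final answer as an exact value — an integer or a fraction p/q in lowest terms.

Step 1: a(2) = -3*(-36) - 1*(45) = 63; iterating: a(2)=63, a(3)=-153, a(4)=396, a(5)=-1035, a(6)=2709, a(7)=-7092, a(8)=18567, a(9)=-48609, a(10)=127260, a(11)=-333171, a(12)=872253, a(13)=-2283588, a(14)=5978511, a(15)=-15651945, a(16)=40977324, a(17)=-107280027; answer -107280027
Step 2: U1 = -107280027; r = -11; remainder = value at the root: -2*(-11)^2 - 8*(-11)^1 - 5 = (-242) + (88) + (-5) = -159; answer -159
Step 3: U2 = -159; w = -1; T(3) = 2*(18) + 1*(11) - 1*(-1) = 48; iterating: T(3)=48, T(4)=103, T(5)=236, T(6)=527, T(7)=1187, T(8)=2665, T(9)=5990, T(10)=13458, T(11)=30241; answer 30241
Step 4: U3 = 30241; m = 4; remainder = value at the root: 5*(4)^4 - 9*(4)^3 + 7*(4)^2 + 2*(4)^1 - 1 = (1280) + (-576) + (112) + (8) + (-1) = 823; answer 823

823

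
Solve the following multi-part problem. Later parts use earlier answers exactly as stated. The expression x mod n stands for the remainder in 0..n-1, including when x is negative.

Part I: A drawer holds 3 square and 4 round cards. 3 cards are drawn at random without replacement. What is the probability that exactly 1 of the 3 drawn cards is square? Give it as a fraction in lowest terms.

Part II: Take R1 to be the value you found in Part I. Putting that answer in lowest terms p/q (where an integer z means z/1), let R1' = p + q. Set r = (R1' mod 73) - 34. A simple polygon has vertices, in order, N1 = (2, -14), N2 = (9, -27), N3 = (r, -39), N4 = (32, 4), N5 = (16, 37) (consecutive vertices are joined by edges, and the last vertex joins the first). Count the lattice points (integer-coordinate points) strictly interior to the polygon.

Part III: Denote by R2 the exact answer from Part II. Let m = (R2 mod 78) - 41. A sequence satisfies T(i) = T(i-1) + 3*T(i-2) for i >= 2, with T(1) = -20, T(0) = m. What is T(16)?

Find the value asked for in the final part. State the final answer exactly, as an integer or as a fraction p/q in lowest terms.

Part I: total draws C(7,3) = 35; favorable C(3,1)*C(4,2) = 18; P = 18/35; answer 18/35
Part II: R1 = 18/35; threaded value p + q = 53; r = 19; cross terms: (2*-27 - 9*-14)=72, (9*-39 - 19*-27)=162, (19*4 - 32*-39)=1324, (32*37 - 16*4)=1120, (16*-14 - 2*37)=-298; twice the area = |2380| = 2380; area = 1190; boundary points = 1 + 2 + 1 + 1 + 1 = 6; strictly interior points = area - boundary/2 + 1 = 1188; answer 1188
Part III: R2 = 1188; m = -23; T(2) = 1*(-20) + 3*(-23) = -89; iterating: T(2)=-89, T(3)=-149, T(4)=-416, T(5)=-863, T(6)=-2111, T(7)=-4700, T(8)=-11033, T(9)=-25133, T(10)=-58232, T(11)=-133631, T(12)=-308327, T(13)=-709220, T(14)=-1634201, T(15)=-3761861, T(16)=-8664464; answer -8664464

-8664464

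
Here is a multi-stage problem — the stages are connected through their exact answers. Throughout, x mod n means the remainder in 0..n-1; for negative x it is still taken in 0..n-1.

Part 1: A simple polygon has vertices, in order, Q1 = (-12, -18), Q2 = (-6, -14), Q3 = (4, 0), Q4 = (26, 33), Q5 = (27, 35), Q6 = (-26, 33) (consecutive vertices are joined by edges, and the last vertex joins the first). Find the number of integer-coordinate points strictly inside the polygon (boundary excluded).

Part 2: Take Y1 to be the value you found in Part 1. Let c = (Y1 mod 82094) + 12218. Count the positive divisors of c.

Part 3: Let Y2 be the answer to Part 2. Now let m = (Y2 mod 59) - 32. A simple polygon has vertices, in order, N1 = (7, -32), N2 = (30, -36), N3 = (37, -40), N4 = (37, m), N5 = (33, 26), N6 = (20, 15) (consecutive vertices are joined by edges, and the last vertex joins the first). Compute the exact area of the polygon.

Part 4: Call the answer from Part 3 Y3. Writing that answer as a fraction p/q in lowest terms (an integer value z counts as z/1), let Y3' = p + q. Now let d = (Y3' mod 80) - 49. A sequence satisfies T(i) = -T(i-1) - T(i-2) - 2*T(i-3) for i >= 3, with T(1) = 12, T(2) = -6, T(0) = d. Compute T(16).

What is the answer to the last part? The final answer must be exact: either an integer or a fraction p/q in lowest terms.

Part 1: cross terms: (-12*-14 - -6*-18)=60, (-6*0 - 4*-14)=56, (4*33 - 26*0)=132, (26*35 - 27*33)=19, (27*33 - -26*35)=1801, (-26*-18 - -12*33)=864; twice the area = |2932| = 2932; area = 1466; boundary points = 2 + 2 + 11 + 1 + 1 + 1 = 18; strictly interior points = area - boundary/2 + 1 = 1458; answer 1458
Part 2: Y1 = 1458; c = 13676; 13676 = 2^2 * 13 * 263; number of divisors = (2+1) * (1+1) * (1+1) = 12; answer 12
Part 3: Y2 = 12; m = -20; cross terms: (7*-36 - 30*-32)=708, (30*-40 - 37*-36)=132, (37*-20 - 37*-40)=740, (37*26 - 33*-20)=1622, (33*15 - 20*26)=-25, (20*-32 - 7*15)=-745; twice the area = |2432| = 2432; area = 1216; answer 1216
Part 4: Y3 = 1216; threaded value p + q = 1217; d = -32; T(3) = -1*(-6) - 1*(12) - 2*(-32) = 58; iterating: T(3)=58, T(4)=-76, T(5)=30, T(6)=-70, T(7)=192, T(8)=-182, T(9)=130, T(10)=-332, T(11)=566, T(12)=-494, T(13)=592, T(14)=-1230, T(15)=1626, T(16)=-1580; answer -1580

-1580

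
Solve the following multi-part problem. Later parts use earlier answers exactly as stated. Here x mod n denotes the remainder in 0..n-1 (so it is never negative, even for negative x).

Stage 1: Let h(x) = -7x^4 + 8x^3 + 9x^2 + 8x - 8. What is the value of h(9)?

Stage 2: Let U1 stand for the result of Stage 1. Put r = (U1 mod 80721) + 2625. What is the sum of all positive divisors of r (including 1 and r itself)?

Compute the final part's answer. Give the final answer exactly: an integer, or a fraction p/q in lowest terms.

Stage 1: -7*(9)^4 + 8*(9)^3 + 9*(9)^2 + 8*(9)^1 - 8 = (-45927) + (5832) + (729) + (72) + (-8) = -39302; answer -39302
Stage 2: U1 = -39302; r = 44044; 44044 = 2^2 * 7 * 11^2 * 13; sigma = (1 + 2 + 4) * (1 + 7) * (1 + 11 + 121) * (1 + 13) = 7 * 8 * 133 * 14 = 104272; answer 104272

104272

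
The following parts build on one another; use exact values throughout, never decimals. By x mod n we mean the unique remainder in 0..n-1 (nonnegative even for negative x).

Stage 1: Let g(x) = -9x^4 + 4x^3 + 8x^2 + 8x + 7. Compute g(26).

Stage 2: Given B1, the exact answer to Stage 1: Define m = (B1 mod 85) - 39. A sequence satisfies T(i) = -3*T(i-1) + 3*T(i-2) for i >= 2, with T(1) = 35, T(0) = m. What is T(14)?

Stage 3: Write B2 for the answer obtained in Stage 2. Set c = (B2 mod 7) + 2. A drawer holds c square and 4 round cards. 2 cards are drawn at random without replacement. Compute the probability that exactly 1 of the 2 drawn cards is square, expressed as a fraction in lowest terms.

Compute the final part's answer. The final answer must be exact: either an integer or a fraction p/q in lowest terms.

Stage 1: -9*(26)^4 + 4*(26)^3 + 8*(26)^2 + 8*(26)^1 + 7 = (-4112784) + (70304) + (5408) + (208) + (7) = -4036857; answer -4036857
Stage 2: B1 = -4036857; m = 9; T(2) = -3*(35) + 3*(9) = -78; iterating: T(2)=-78, T(3)=339, T(4)=-1251, T(5)=4770, T(6)=-18063, T(7)=68499, T(8)=-259686, T(9)=984555, T(10)=-3732723, T(11)=14151834, T(12)=-53653671, T(13)=203416515, T(14)=-771210558; answer -771210558
Stage 3: B2 = -771210558; c = 3; total draws C(7,2) = 21; favorable C(3,1)*C(4,1) = 12; P = 4/7; answer 4/7

4/7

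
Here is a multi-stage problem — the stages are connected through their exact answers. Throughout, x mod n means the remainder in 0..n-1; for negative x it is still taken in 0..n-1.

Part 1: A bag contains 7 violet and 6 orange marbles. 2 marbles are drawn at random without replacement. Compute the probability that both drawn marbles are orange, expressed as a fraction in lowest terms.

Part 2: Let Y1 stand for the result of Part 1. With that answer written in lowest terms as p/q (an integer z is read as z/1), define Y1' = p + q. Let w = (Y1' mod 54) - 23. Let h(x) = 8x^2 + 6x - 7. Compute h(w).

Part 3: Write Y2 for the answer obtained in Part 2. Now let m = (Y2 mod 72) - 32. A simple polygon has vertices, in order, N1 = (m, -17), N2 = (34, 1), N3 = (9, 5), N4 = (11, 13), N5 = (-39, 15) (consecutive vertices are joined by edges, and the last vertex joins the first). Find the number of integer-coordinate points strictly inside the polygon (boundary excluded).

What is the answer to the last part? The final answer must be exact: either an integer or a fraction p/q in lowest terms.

943

Part 1: total draws C(13,2) = 78; favorable C(6,2) = 15; P = 5/26; answer 5/26
Part 2: Y1 = 5/26; threaded value p + q = 31; w = 8; 8*(8)^2 + 6*(8)^1 - 7 = (512) + (48) + (-7) = 553; answer 553
Part 3: Y2 = 553; m = 17; cross terms: (17*1 - 34*-17)=595, (34*5 - 9*1)=161, (9*13 - 11*5)=62, (11*15 - -39*13)=672, (-39*-17 - 17*15)=408; twice the area = |1898| = 1898; area = 949; boundary points = 1 + 1 + 2 + 2 + 8 = 14; strictly interior points = area - boundary/2 + 1 = 943; answer 943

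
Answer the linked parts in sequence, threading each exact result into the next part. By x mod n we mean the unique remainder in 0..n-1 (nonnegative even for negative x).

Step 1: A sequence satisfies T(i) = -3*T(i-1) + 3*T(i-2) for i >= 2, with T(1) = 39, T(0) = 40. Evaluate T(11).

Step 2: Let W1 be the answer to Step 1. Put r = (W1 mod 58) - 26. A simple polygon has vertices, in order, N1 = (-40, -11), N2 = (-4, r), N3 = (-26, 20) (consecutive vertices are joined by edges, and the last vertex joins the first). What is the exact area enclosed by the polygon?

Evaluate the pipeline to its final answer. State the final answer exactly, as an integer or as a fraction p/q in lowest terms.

502

Step 1: T(2) = -3*(39) + 3*(40) = 3; iterating: T(2)=3, T(3)=108, T(4)=-315, T(5)=1269, T(6)=-4752, T(7)=18063, T(8)=-68445, T(9)=259524, T(10)=-983907, T(11)=3730293; answer 3730293
Step 2: W1 = 3730293; r = -3; cross terms: (-40*-3 - -4*-11)=76, (-4*20 - -26*-3)=-158, (-26*-11 - -40*20)=1086; twice the area = |1004| = 1004; area = 502; answer 502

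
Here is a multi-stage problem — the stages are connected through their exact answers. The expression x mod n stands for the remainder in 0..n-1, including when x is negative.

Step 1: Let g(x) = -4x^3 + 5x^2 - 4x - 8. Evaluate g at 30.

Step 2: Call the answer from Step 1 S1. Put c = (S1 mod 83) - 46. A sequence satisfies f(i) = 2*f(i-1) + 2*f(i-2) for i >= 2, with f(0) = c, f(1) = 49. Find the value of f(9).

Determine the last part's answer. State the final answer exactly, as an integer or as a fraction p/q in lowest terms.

107408

Step 1: -4*(30)^3 + 5*(30)^2 - 4*(30)^1 - 8 = (-108000) + (4500) + (-120) + (-8) = -103628; answer -103628
Step 2: S1 = -103628; c = -7; f(2) = 2*(49) + 2*(-7) = 84; iterating: f(2)=84, f(3)=266, f(4)=700, f(5)=1932, f(6)=5264, f(7)=14392, f(8)=39312, f(9)=107408; answer 107408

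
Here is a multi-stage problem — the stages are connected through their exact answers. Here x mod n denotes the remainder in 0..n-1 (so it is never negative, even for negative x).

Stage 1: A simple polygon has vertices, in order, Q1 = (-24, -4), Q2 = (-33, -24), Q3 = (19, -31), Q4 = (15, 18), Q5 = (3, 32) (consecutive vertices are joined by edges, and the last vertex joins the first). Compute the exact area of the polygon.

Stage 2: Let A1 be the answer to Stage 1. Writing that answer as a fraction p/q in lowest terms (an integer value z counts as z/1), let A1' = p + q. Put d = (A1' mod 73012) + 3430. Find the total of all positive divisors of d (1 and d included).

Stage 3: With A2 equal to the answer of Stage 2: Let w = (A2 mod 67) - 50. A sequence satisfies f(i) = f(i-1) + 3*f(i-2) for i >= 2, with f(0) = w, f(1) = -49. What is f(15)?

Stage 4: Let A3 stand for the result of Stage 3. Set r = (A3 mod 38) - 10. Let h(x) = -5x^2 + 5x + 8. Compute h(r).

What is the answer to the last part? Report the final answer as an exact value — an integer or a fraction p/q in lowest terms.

Stage 1: cross terms: (-24*-24 - -33*-4)=444, (-33*-31 - 19*-24)=1479, (19*18 - 15*-31)=807, (15*32 - 3*18)=426, (3*-4 - -24*32)=756; twice the area = |3912| = 3912; area = 1956; answer 1956
Stage 2: A1 = 1956; threaded value p + q = 1957; d = 5387; 5387 is prime, so its only divisors are 1 and 5387; sigma = 1 + 5387 = 5388; answer 5388
Stage 3: A2 = 5388; w = -22; f(2) = 1*(-49) + 3*(-22) = -115; iterating: f(2)=-115, f(3)=-262, f(4)=-607, f(5)=-1393, f(6)=-3214, f(7)=-7393, f(8)=-17035, f(9)=-39214, f(10)=-90319, f(11)=-207961, f(12)=-478918, f(13)=-1102801, f(14)=-2539555, f(15)=-5847958; answer -5847958
Stage 4: A3 = -5847958; r = 4; -5*(4)^2 + 5*(4)^1 + 8 = (-80) + (20) + (8) = -52; answer -52

-52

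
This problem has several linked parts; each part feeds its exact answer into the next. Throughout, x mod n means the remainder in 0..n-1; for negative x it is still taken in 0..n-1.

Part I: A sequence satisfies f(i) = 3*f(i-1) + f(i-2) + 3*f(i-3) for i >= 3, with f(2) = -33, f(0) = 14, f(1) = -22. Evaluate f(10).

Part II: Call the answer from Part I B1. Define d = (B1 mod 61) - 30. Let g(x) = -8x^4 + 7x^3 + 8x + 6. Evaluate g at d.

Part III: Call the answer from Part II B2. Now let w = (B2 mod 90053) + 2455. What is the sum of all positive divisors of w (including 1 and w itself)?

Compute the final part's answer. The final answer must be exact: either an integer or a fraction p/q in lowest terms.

Part I: f(3) = 3*(-33) + 1*(-22) + 3*(14) = -79; iterating: f(3)=-79, f(4)=-336, f(5)=-1186, f(6)=-4131, f(7)=-14587, f(8)=-51450, f(9)=-181330, f(10)=-639201; answer -639201
Part II: B1 = -639201; d = -12; -8*(-12)^4 + 7*(-12)^3 + 8*(-12)^1 + 6 = (-165888) + (-12096) + (-96) + (6) = -178074; answer -178074
Part III: B2 = -178074; w = 4487; 4487 = 7 * 641; sigma = (1 + 7) * (1 + 641) = 8 * 642 = 5136; answer 5136

5136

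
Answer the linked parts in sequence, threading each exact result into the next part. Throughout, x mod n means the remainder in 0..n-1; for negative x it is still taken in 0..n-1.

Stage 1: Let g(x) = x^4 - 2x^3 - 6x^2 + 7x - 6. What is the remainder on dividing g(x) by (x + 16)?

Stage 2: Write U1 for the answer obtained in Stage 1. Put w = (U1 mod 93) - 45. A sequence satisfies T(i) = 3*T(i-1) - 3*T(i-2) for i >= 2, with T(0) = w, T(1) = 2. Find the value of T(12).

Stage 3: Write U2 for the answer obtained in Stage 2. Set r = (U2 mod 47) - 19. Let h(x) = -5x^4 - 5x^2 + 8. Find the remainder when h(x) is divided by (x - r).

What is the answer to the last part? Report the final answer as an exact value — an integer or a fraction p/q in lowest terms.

-653402

Stage 1: remainder = value at the root: 1*(-16)^4 - 2*(-16)^3 - 6*(-16)^2 + 7*(-16)^1 - 6 = (65536) + (8192) + (-1536) + (-112) + (-6) = 72074; answer 72074
Stage 2: U1 = 72074; w = 47; T(2) = 3*(2) - 3*(47) = -135; iterating: T(2)=-135, T(3)=-411, T(4)=-828, T(5)=-1251, T(6)=-1269, T(7)=-54, T(8)=3645, T(9)=11097, T(10)=22356, T(11)=33777, T(12)=34263; answer 34263
Stage 3: U2 = 34263; r = -19; remainder = value at the root: -5*(-19)^4 - 5*(-19)^2 + 8 = (-651605) + (-1805) + (8) = -653402; answer -653402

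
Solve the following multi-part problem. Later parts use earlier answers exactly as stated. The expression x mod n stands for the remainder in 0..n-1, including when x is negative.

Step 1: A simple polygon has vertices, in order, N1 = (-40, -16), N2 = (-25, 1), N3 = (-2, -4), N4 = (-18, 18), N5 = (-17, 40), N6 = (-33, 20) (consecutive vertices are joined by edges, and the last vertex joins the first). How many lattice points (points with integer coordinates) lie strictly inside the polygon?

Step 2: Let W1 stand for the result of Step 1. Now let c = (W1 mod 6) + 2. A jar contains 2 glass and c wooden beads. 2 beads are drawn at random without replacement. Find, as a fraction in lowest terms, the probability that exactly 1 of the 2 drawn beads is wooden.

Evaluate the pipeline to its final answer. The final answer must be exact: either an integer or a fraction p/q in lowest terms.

Step 1: cross terms: (-40*1 - -25*-16)=-440, (-25*-4 - -2*1)=102, (-2*18 - -18*-4)=-108, (-18*40 - -17*18)=-414, (-17*20 - -33*40)=980, (-33*-16 - -40*20)=1328; twice the area = |1448| = 1448; area = 724; boundary points = 1 + 1 + 2 + 1 + 4 + 1 = 10; strictly interior points = area - boundary/2 + 1 = 720; answer 720
Step 2: W1 = 720; c = 2; total draws C(4,2) = 6; favorable C(2,1)*C(2,1) = 4; P = 2/3; answer 2/3

2/3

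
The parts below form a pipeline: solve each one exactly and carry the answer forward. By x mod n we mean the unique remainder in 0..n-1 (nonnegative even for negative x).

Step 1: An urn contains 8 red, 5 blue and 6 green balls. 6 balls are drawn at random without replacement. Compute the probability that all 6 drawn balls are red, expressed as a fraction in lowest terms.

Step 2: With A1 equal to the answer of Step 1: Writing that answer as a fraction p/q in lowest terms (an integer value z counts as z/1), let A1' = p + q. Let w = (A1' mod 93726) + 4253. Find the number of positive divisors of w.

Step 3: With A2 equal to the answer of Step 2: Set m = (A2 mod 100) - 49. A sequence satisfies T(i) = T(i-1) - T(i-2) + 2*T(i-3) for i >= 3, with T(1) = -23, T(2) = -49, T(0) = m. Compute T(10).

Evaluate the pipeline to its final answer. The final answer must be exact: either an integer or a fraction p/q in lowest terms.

-773

Step 1: total draws C(19,6) = 27132; favorable C(8,6) = 28; P = 1/969; answer 1/969
Step 2: A1 = 1/969; threaded value p + q = 970; w = 5223; 5223 = 3 * 1741; number of divisors = (1+1) * (1+1) = 4; answer 4
Step 3: A2 = 4; m = -45; T(3) = 1*(-49) - 1*(-23) + 2*(-45) = -116; iterating: T(3)=-116, T(4)=-113, T(5)=-95, T(6)=-214, T(7)=-345, T(8)=-321, T(9)=-404, T(10)=-773; answer -773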